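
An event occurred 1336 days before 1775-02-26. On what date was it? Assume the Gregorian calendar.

July 1, 1771

−365 (one year) → Feb 26, 1774 (971 left).
−365 (one year) → Feb 26, 1773 (606 left).
−366 (one year; includes Feb 29, 1772) → Feb 26, 1772 (240 left).
−26 → Jan 31, 1772 (end of Jan, 31 days; 214 left).
−31 → Dec 31, 1771 (end of Dec, 31 days; 183 left).
−31 → Nov 30, 1771 (end of Nov, 30 days; 152 left).
−30 → Oct 31, 1771 (end of Oct, 31 days; 122 left).
−31 → Sep 30, 1771 (end of Sep, 30 days; 91 left).
−30 → Aug 31, 1771 (end of Aug, 31 days; 61 left).
−31 → Jul 31, 1771 (end of Jul, 31 days; 30 left).
−30 → Jul 1, 1771.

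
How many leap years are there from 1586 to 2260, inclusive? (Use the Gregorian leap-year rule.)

164

Multiples of 4 in [1586,2260]: 169.
Of those, multiples of 100: 7 (not leap unless ÷400).
Multiples of 400: 2.
Leap years = 169 − 7 + 2 = 164.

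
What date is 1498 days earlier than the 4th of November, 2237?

September 28, 2233

−365 (one year) → Nov 4, 2236 (1133 left).
−366 (one year; includes Feb 29, 2236) → Nov 4, 2235 (767 left).
−365 (one year) → Nov 4, 2234 (402 left).
−365 (one year) → Nov 4, 2233 (37 left).
−4 → Oct 31, 2233 (end of Oct, 31 days; 33 left).
−31 → Sep 30, 2233 (end of Sep, 30 days; 2 left).
−2 → Sep 28, 2233.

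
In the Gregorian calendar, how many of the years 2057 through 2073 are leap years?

Multiples of 4 in [2057,2073]: 4.
Of those, multiples of 100: 0 (not leap unless ÷400).
Multiples of 400: 0.
Leap years = 4 − 0 + 0 = 4.

4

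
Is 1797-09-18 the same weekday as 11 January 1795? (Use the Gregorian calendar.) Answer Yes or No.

No

From Jan 11, 1795 to Sep 18, 1797 is 981 days.
981 mod 7 = 1, so they are different weekdays.
(Jan 11, 1795 is a Sunday; Sep 18, 1797 is a Monday.)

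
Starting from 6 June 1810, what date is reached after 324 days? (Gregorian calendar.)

April 26, 1811

Jun has 30 days: +25 → Jul 1, 1810 (299 left).
Jul has 31 days: +31 → Aug 1, 1810 (268 left).
Aug has 31 days: +31 → Sep 1, 1810 (237 left).
Sep has 30 days: +30 → Oct 1, 1810 (207 left).
Oct has 31 days: +31 → Nov 1, 1810 (176 left).
Nov has 30 days: +30 → Dec 1, 1810 (146 left).
Dec has 31 days: +31 → Jan 1, 1811 (115 left).
Jan has 31 days: +31 → Feb 1, 1811 (84 left).
Feb has 28 days: +28 → Mar 1, 1811 (56 left).
Mar has 31 days: +31 → Apr 1, 1811 (25 left).
+25 → Apr 26, 1811.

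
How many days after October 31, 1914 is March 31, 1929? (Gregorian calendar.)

Oct 31, 1914 → Oct 31, 1915: 365 days.
Oct 31, 1915 → Oct 31, 1916: 366 days (Feb 29, 1916 is in that span).
Oct 31, 1916 → Oct 31, 1917: 365 days.
Oct 31, 1917 → Oct 31, 1918: 365 days.
Oct 31, 1918 → Oct 31, 1919: 365 days.
Oct 31, 1919 → Oct 31, 1920: 366 days (Feb 29, 1920 is in that span).
Oct 31, 1920 → Oct 31, 1921: 365 days.
Oct 31, 1921 → Oct 31, 1922: 365 days.
Oct 31, 1922 → Oct 31, 1923: 365 days.
Oct 31, 1923 → Oct 31, 1924: 366 days (Feb 29, 1924 is in that span).
Oct 31, 1924 → Oct 31, 1925: 365 days.
Oct 31, 1925 → Oct 31, 1926: 365 days.
Oct 31, 1926 → Oct 31, 1927: 365 days.
Oct 31, 1927 → Oct 31, 1928: 366 days (Feb 29, 1928 is in that span).
Oct 31, 1928 → Nov 30, 1928: 30 days (October has 31).
Nov 30, 1928 → Dec 30, 1928: 30 days (November has 30).
Dec 30, 1928 → Jan 30, 1929: 31 days (December has 31).
Jan 30, 1929 → Feb 28, 1929: 29 days (January has 31).
Feb 28, 1929 → Mar 28, 1929: 28 days (February has 28).
Mar 28, 1929 → Mar 31, 1929: 3 days.
Total: 5265 days.

5265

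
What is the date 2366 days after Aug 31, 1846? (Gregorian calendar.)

February 21, 1853

+365 (one year) → Aug 31, 1847 (2001 left).
+366 (one year; includes Feb 29, 1848) → Aug 31, 1848 (1635 left).
+365 (one year) → Aug 31, 1849 (1270 left).
+365 (one year) → Aug 31, 1850 (905 left).
+365 (one year) → Aug 31, 1851 (540 left).
+366 (one year; includes Feb 29, 1852) → Aug 31, 1852 (174 left).
Aug has 31 days: +1 → Sep 1, 1852 (173 left).
Sep has 30 days: +30 → Oct 1, 1852 (143 left).
Oct has 31 days: +31 → Nov 1, 1852 (112 left).
Nov has 30 days: +30 → Dec 1, 1852 (82 left).
Dec has 31 days: +31 → Jan 1, 1853 (51 left).
Jan has 31 days: +31 → Feb 1, 1853 (20 left).
+20 → Feb 21, 1853.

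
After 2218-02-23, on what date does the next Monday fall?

March 2, 2218

Feb 23, 2218 is a Monday.
From Monday to the next Monday is 7 days.
Feb 23, 2218 + 7 = Mar 2, 2218.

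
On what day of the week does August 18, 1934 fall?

Doomsday rule: the anchor day for the 1900s is Wednesday. For year 34: 34÷12 = 2 r 10, and 10÷4 = 2, so 2+10+2 = 14.
Wednesday + 14 ≡ Wednesday — that's 1934's doomsday.
In August the doomsday date is Aug 8.
Aug 18 is 10 days after Aug 8; 10 mod 7 = 3, so Wednesday + 3 = Saturday.

Saturday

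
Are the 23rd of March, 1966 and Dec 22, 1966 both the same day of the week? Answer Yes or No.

From Mar 23, 1966 to Dec 22, 1966 is 274 days.
274 mod 7 = 1, so they are different weekdays.
(Mar 23, 1966 is a Wednesday; Dec 22, 1966 is a Thursday.)

No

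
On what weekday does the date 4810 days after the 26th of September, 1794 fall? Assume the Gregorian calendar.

First find the weekday of Sep 26, 1794. Doomsday rule: the anchor day for the 1700s is Sunday. For year 94: 94÷12 = 7 r 10, and 10÷4 = 2, so 7+10+2 = 19.
Sunday + 19 ≡ Friday — that's 1794's doomsday.
In September the doomsday date is Sep 5.
Sep 26 is 21 days after Sep 5; 21 mod 7 = 0, so Friday + 0 = Friday.
4810 mod 7 = 1, so 4810 days after a Friday is Friday + 1 = Saturday.

Saturday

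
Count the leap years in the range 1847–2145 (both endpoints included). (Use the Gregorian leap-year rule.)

73

Multiples of 4 in [1847,2145]: 75.
Of those, multiples of 100: 3 (not leap unless ÷400).
Multiples of 400: 1.
Leap years = 75 − 3 + 1 = 73.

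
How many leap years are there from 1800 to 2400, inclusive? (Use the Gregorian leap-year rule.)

146

Multiples of 4 in [1800,2400]: 151.
Of those, multiples of 100: 7 (not leap unless ÷400).
Multiples of 400: 2.
Leap years = 151 − 7 + 2 = 146.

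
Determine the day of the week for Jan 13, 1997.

Monday

Doomsday rule: the anchor day for the 1900s is Wednesday. For year 97: 97÷12 = 8 r 1, and 1÷4 = 0, so 8+1+0 = 9.
Wednesday + 9 ≡ Friday — that's 1997's doomsday.
In January the doomsday date is Jan 3 (1997 is not a leap year).
Jan 13 is 10 days after Jan 3; 10 mod 7 = 3, so Friday + 3 = Monday.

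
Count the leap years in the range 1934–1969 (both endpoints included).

Multiples of 4 in [1934,1969]: 9.
Of those, multiples of 100: 0 (not leap unless ÷400).
Multiples of 400: 0.
Leap years = 9 − 0 + 0 = 9.

9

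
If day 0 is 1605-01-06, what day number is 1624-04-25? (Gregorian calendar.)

7049

Jan 6, 1605 → Jan 6, 1606: 365 days.
Jan 6, 1606 → Jan 6, 1607: 365 days.
Jan 6, 1607 → Jan 6, 1608: 365 days.
Jan 6, 1608 → Jan 6, 1609: 366 days (Feb 29, 1608 is in that span).
Jan 6, 1609 → Jan 6, 1610: 365 days.
Jan 6, 1610 → Jan 6, 1611: 365 days.
Jan 6, 1611 → Jan 6, 1612: 365 days.
Jan 6, 1612 → Jan 6, 1613: 366 days (Feb 29, 1612 is in that span).
Jan 6, 1613 → Jan 6, 1614: 365 days.
Jan 6, 1614 → Jan 6, 1615: 365 days.
Jan 6, 1615 → Jan 6, 1616: 365 days.
Jan 6, 1616 → Jan 6, 1617: 366 days (Feb 29, 1616 is in that span).
Jan 6, 1617 → Jan 6, 1618: 365 days.
Jan 6, 1618 → Jan 6, 1619: 365 days.
Jan 6, 1619 → Jan 6, 1620: 365 days.
Jan 6, 1620 → Jan 6, 1621: 366 days (Feb 29, 1620 is in that span).
Jan 6, 1621 → Jan 6, 1622: 365 days.
Jan 6, 1622 → Jan 6, 1623: 365 days.
Jan 6, 1623 → Jan 6, 1624: 365 days.
Jan 6, 1624 → Feb 6, 1624: 31 days (January has 31).
Feb 6, 1624 → Mar 6, 1624: 29 days (February has 29).
Mar 6, 1624 → Apr 6, 1624: 31 days (March has 31).
Apr 6, 1624 → Apr 25, 1624: 19 days.
Total: 7049 days.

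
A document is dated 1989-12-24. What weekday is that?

January 1, 1989 is a Sunday.
Jan 1, 1989 → Feb 1, 1989: 31 days (January has 31).
Feb 1, 1989 → Mar 1, 1989: 28 days (February has 28).
Mar 1, 1989 → Apr 1, 1989: 31 days (March has 31).
Apr 1, 1989 → May 1, 1989: 30 days (April has 30).
May 1, 1989 → Jun 1, 1989: 31 days (May has 31).
Jun 1, 1989 → Jul 1, 1989: 30 days (June has 30).
Jul 1, 1989 → Aug 1, 1989: 31 days (July has 31).
Aug 1, 1989 → Sep 1, 1989: 31 days (August has 31).
Sep 1, 1989 → Oct 1, 1989: 30 days (September has 30).
Oct 1, 1989 → Nov 1, 1989: 31 days (October has 31).
Nov 1, 1989 → Dec 1, 1989: 30 days (November has 30).
Dec 1, 1989 → Dec 24, 1989: 23 days.
Total: 357 days.
357 mod 7 = 0, so Sunday + 0 = Sunday.

Sunday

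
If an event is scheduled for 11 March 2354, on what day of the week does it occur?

Doomsday rule: the anchor day for the 2300s is Wednesday. For year 54: 54÷12 = 4 r 6, and 6÷4 = 1, so 4+6+1 = 11.
Wednesday + 11 ≡ Sunday — that's 2354's doomsday.
In March the doomsday date is Mar 14.
Mar 11 is 3 days before Mar 14; 3 mod 7 = 3, so Sunday − 3 = Thursday.

Thursday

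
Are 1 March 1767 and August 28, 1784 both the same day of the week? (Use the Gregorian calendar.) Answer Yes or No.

No

From Mar 1, 1767 to Aug 28, 1784 is 6390 days.
6390 mod 7 = 6, so they are different weekdays.
(Mar 1, 1767 is a Sunday; Aug 28, 1784 is a Saturday.)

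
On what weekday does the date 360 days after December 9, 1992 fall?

Dec 9, 1992 is a Wednesday.
360 mod 7 = 3, so 360 days after a Wednesday is Wednesday + 3 = Saturday.

Saturday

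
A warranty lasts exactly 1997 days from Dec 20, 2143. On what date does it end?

+366 (one year; includes Feb 29, 2144) → Dec 20, 2144 (1631 left).
+365 (one year) → Dec 20, 2145 (1266 left).
+365 (one year) → Dec 20, 2146 (901 left).
+365 (one year) → Dec 20, 2147 (536 left).
+366 (one year; includes Feb 29, 2148) → Dec 20, 2148 (170 left).
Dec has 31 days: +12 → Jan 1, 2149 (158 left).
Jan has 31 days: +31 → Feb 1, 2149 (127 left).
Feb has 28 days: +28 → Mar 1, 2149 (99 left).
Mar has 31 days: +31 → Apr 1, 2149 (68 left).
Apr has 30 days: +30 → May 1, 2149 (38 left).
May has 31 days: +31 → Jun 1, 2149 (7 left).
+7 → Jun 8, 2149.

June 8, 2149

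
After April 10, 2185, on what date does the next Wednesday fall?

Apr 10, 2185 is a Sunday.
From Sunday to the next Wednesday is 3 days.
Apr 10, 2185 + 3 = Apr 13, 2185.

April 13, 2185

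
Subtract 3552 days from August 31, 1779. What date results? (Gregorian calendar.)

−365 (one year) → Aug 31, 1778 (3187 left).
−365 (one year) → Aug 31, 1777 (2822 left).
−365 (one year) → Aug 31, 1776 (2457 left).
−366 (one year; includes Feb 29, 1776) → Aug 31, 1775 (2091 left).
−365 (one year) → Aug 31, 1774 (1726 left).
−365 (one year) → Aug 31, 1773 (1361 left).
−365 (one year) → Aug 31, 1772 (996 left).
−366 (one year; includes Feb 29, 1772) → Aug 31, 1771 (630 left).
−365 (one year) → Aug 31, 1770 (265 left).
−31 → Jul 31, 1770 (end of Jul, 31 days; 234 left).
−31 → Jun 30, 1770 (end of Jun, 30 days; 203 left).
−30 → May 31, 1770 (end of May, 31 days; 173 left).
−31 → Apr 30, 1770 (end of Apr, 30 days; 142 left).
−30 → Mar 31, 1770 (end of Mar, 31 days; 112 left).
−31 → Feb 28, 1770 (end of Feb, 28 days; 81 left).
−28 → Jan 31, 1770 (end of Jan, 31 days; 53 left).
−31 → Dec 31, 1769 (end of Dec, 31 days; 22 left).
−22 → Dec 9, 1769.

December 9, 1769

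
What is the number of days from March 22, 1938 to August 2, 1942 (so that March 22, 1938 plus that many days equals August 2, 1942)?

Mar 22, 1938 → Mar 22, 1939: 365 days.
Mar 22, 1939 → Mar 22, 1940: 366 days (Feb 29, 1940 is in that span).
Mar 22, 1940 → Mar 22, 1941: 365 days.
Mar 22, 1941 → Mar 22, 1942: 365 days.
Mar 22, 1942 → Apr 22, 1942: 31 days (March has 31).
Apr 22, 1942 → May 22, 1942: 30 days (April has 30).
May 22, 1942 → Jun 22, 1942: 31 days (May has 31).
Jun 22, 1942 → Jul 22, 1942: 30 days (June has 30).
Jul 22, 1942 → Aug 2, 1942: 11 days.
Total: 1594 days.

1594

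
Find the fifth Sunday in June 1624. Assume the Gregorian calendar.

June 30, 1624

June 1, 1624 is a Saturday.
The first Sunday is therefore June 2 (1 days later).
The fifth Sunday is 2 + 4×7 = June 30.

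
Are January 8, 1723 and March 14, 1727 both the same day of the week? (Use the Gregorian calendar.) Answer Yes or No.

Yes

From Jan 8, 1723 to Mar 14, 1727 is 1526 days.
1526 mod 7 = 0, so they are the same weekday.
(Jan 8, 1723 is a Friday; Mar 14, 1727 is a Friday.)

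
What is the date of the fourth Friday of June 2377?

June 1, 2377 is a Wednesday.
The first Friday is therefore June 3 (2 days later).
The fourth Friday is 3 + 3×7 = June 24.

June 24, 2377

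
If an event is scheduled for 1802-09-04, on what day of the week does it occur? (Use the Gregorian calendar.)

Saturday

Doomsday rule: the anchor day for the 1800s is Friday. For year 02: 2÷12 = 0 r 2, and 2÷4 = 0, so 0+2+0 = 2.
Friday + 2 ≡ Sunday — that's 1802's doomsday.
In September the doomsday date is Sep 5.
Sep 4 is 1 day before Sep 5; 1 mod 7 = 1, so Sunday − 1 = Saturday.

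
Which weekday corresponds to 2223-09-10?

Doomsday rule: the anchor day for the 2200s is Friday. For year 23: 23÷12 = 1 r 11, and 11÷4 = 2, so 1+11+2 = 14.
Friday + 14 ≡ Friday — that's 2223's doomsday.
In September the doomsday date is Sep 5.
Sep 10 is 5 days after Sep 5; 5 mod 7 = 5, so Friday + 5 = Wednesday.

Wednesday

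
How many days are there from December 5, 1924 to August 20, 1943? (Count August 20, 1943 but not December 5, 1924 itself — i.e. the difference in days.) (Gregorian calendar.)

6832

Dec 5, 1924 → Dec 5, 1925: 365 days.
Dec 5, 1925 → Dec 5, 1926: 365 days.
Dec 5, 1926 → Dec 5, 1927: 365 days.
Dec 5, 1927 → Dec 5, 1928: 366 days (Feb 29, 1928 is in that span).
Dec 5, 1928 → Dec 5, 1929: 365 days.
Dec 5, 1929 → Dec 5, 1930: 365 days.
Dec 5, 1930 → Dec 5, 1931: 365 days.
Dec 5, 1931 → Dec 5, 1932: 366 days (Feb 29, 1932 is in that span).
Dec 5, 1932 → Dec 5, 1933: 365 days.
Dec 5, 1933 → Dec 5, 1934: 365 days.
Dec 5, 1934 → Dec 5, 1935: 365 days.
Dec 5, 1935 → Dec 5, 1936: 366 days (Feb 29, 1936 is in that span).
Dec 5, 1936 → Dec 5, 1937: 365 days.
Dec 5, 1937 → Dec 5, 1938: 365 days.
Dec 5, 1938 → Dec 5, 1939: 365 days.
Dec 5, 1939 → Dec 5, 1940: 366 days (Feb 29, 1940 is in that span).
Dec 5, 1940 → Dec 5, 1941: 365 days.
Dec 5, 1941 → Dec 5, 1942: 365 days.
Dec 5, 1942 → Jan 5, 1943: 31 days (December has 31).
Jan 5, 1943 → Feb 5, 1943: 31 days (January has 31).
Feb 5, 1943 → Mar 5, 1943: 28 days (February has 28).
Mar 5, 1943 → Apr 5, 1943: 31 days (March has 31).
Apr 5, 1943 → May 5, 1943: 30 days (April has 30).
May 5, 1943 → Jun 5, 1943: 31 days (May has 31).
Jun 5, 1943 → Jul 5, 1943: 30 days (June has 30).
Jul 5, 1943 → Aug 5, 1943: 31 days (July has 31).
Aug 5, 1943 → Aug 20, 1943: 15 days.
Total: 6832 days.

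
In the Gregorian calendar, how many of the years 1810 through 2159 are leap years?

Multiples of 4 in [1810,2159]: 87.
Of those, multiples of 100: 3 (not leap unless ÷400).
Multiples of 400: 1.
Leap years = 87 − 3 + 1 = 85.

85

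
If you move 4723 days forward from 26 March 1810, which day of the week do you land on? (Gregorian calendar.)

Saturday

First find the weekday of Mar 26, 1810. Doomsday rule: the anchor day for the 1800s is Friday. For year 10: 10÷12 = 0 r 10, and 10÷4 = 2, so 0+10+2 = 12.
Friday + 12 ≡ Wednesday — that's 1810's doomsday.
In March the doomsday date is Mar 14.
Mar 26 is 12 days after Mar 14; 12 mod 7 = 5, so Wednesday + 5 = Monday.
4723 mod 7 = 5, so 4723 days after a Monday is Monday + 5 = Saturday.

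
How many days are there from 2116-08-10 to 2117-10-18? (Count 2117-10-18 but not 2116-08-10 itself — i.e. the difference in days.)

434

Aug 10, 2116 → Aug 10, 2117: 365 days.
Aug 10, 2117 → Sep 10, 2117: 31 days (August has 31).
Sep 10, 2117 → Oct 10, 2117: 30 days (September has 30).
Oct 10, 2117 → Oct 18, 2117: 8 days.
Total: 434 days.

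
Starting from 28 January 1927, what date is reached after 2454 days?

+365 (one year) → Jan 28, 1928 (2089 left).
+366 (one year; includes Feb 29, 1928) → Jan 28, 1929 (1723 left).
+365 (one year) → Jan 28, 1930 (1358 left).
+365 (one year) → Jan 28, 1931 (993 left).
+365 (one year) → Jan 28, 1932 (628 left).
+366 (one year; includes Feb 29, 1932) → Jan 28, 1933 (262 left).
Jan has 31 days: +4 → Feb 1, 1933 (258 left).
Feb has 28 days: +28 → Mar 1, 1933 (230 left).
Mar has 31 days: +31 → Apr 1, 1933 (199 left).
Apr has 30 days: +30 → May 1, 1933 (169 left).
May has 31 days: +31 → Jun 1, 1933 (138 left).
Jun has 30 days: +30 → Jul 1, 1933 (108 left).
Jul has 31 days: +31 → Aug 1, 1933 (77 left).
Aug has 31 days: +31 → Sep 1, 1933 (46 left).
Sep has 30 days: +30 → Oct 1, 1933 (16 left).
+16 → Oct 17, 1933.

October 17, 1933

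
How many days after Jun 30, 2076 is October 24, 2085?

Jun 30, 2076 → Jun 30, 2077: 365 days.
Jun 30, 2077 → Jun 30, 2078: 365 days.
Jun 30, 2078 → Jun 30, 2079: 365 days.
Jun 30, 2079 → Jun 30, 2080: 366 days (Feb 29, 2080 is in that span).
Jun 30, 2080 → Jun 30, 2081: 365 days.
Jun 30, 2081 → Jun 30, 2082: 365 days.
Jun 30, 2082 → Jun 30, 2083: 365 days.
Jun 30, 2083 → Jun 30, 2084: 366 days (Feb 29, 2084 is in that span).
Jun 30, 2084 → Jun 30, 2085: 365 days.
Jun 30, 2085 → Jul 30, 2085: 30 days (June has 30).
Jul 30, 2085 → Aug 30, 2085: 31 days (July has 31).
Aug 30, 2085 → Sep 30, 2085: 31 days (August has 31).
Sep 30, 2085 → Oct 24, 2085: 24 days.
Total: 3403 days.

3403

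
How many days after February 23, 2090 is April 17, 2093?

1149

Feb 23, 2090 → Feb 23, 2091: 365 days.
Feb 23, 2091 → Feb 23, 2092: 365 days.
Feb 23, 2092 → Feb 23, 2093: 366 days (Feb 29, 2092 is in that span).
Feb 23, 2093 → Mar 23, 2093: 28 days (February has 28).
Mar 23, 2093 → Apr 17, 2093: 25 days.
Total: 1149 days.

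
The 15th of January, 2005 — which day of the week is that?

Saturday

Doomsday rule: the anchor day for the 2000s is Tuesday. For year 05: 5÷12 = 0 r 5, and 5÷4 = 1, so 0+5+1 = 6.
Tuesday + 6 ≡ Monday — that's 2005's doomsday.
In January the doomsday date is Jan 3 (2005 is not a leap year).
Jan 15 is 12 days after Jan 3; 12 mod 7 = 5, so Monday + 5 = Saturday.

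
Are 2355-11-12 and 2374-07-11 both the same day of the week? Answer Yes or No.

No

From Nov 12, 2355 to Jul 11, 2374 is 6816 days.
6816 mod 7 = 5, so they are different weekdays.
(Nov 12, 2355 is a Saturday; Jul 11, 2374 is a Thursday.)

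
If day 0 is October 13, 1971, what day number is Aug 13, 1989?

Oct 13, 1971 → Oct 13, 1972: 366 days (Feb 29, 1972 is in that span).
Oct 13, 1972 → Oct 13, 1973: 365 days.
Oct 13, 1973 → Oct 13, 1974: 365 days.
Oct 13, 1974 → Oct 13, 1975: 365 days.
Oct 13, 1975 → Oct 13, 1976: 366 days (Feb 29, 1976 is in that span).
Oct 13, 1976 → Oct 13, 1977: 365 days.
Oct 13, 1977 → Oct 13, 1978: 365 days.
Oct 13, 1978 → Oct 13, 1979: 365 days.
Oct 13, 1979 → Oct 13, 1980: 366 days (Feb 29, 1980 is in that span).
Oct 13, 1980 → Oct 13, 1981: 365 days.
Oct 13, 1981 → Oct 13, 1982: 365 days.
Oct 13, 1982 → Oct 13, 1983: 365 days.
Oct 13, 1983 → Oct 13, 1984: 366 days (Feb 29, 1984 is in that span).
Oct 13, 1984 → Oct 13, 1985: 365 days.
Oct 13, 1985 → Oct 13, 1986: 365 days.
Oct 13, 1986 → Oct 13, 1987: 365 days.
Oct 13, 1987 → Oct 13, 1988: 366 days (Feb 29, 1988 is in that span).
Oct 13, 1988 → Nov 13, 1988: 31 days (October has 31).
Nov 13, 1988 → Dec 13, 1988: 30 days (November has 30).
Dec 13, 1988 → Jan 13, 1989: 31 days (December has 31).
Jan 13, 1989 → Feb 13, 1989: 31 days (January has 31).
Feb 13, 1989 → Mar 13, 1989: 28 days (February has 28).
Mar 13, 1989 → Apr 13, 1989: 31 days (March has 31).
Apr 13, 1989 → May 13, 1989: 30 days (April has 30).
May 13, 1989 → Jun 13, 1989: 31 days (May has 31).
Jun 13, 1989 → Jul 13, 1989: 30 days (June has 30).
Jul 13, 1989 → Aug 13, 1989: 31 days.
Total: 6514 days.

6514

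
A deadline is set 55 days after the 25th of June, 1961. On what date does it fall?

Jun has 30 days: +6 → Jul 1, 1961 (49 left).
Jul has 31 days: +31 → Aug 1, 1961 (18 left).
+18 → Aug 19, 1961.

August 19, 1961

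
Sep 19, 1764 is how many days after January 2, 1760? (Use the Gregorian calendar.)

Jan 2, 1760 → Jan 2, 1761: 366 days (Feb 29, 1760 is in that span).
Jan 2, 1761 → Jan 2, 1762: 365 days.
Jan 2, 1762 → Jan 2, 1763: 365 days.
Jan 2, 1763 → Jan 2, 1764: 365 days.
Jan 2, 1764 → Feb 2, 1764: 31 days (January has 31).
Feb 2, 1764 → Mar 2, 1764: 29 days (February has 29).
Mar 2, 1764 → Apr 2, 1764: 31 days (March has 31).
Apr 2, 1764 → May 2, 1764: 30 days (April has 30).
May 2, 1764 → Jun 2, 1764: 31 days (May has 31).
Jun 2, 1764 → Jul 2, 1764: 30 days (June has 30).
Jul 2, 1764 → Aug 2, 1764: 31 days (July has 31).
Aug 2, 1764 → Sep 2, 1764: 31 days (August has 31).
Sep 2, 1764 → Sep 19, 1764: 17 days.
Total: 1722 days.

1722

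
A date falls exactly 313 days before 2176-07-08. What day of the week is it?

Jul 8, 2176 is a Monday.
313 mod 7 = 5, so 313 days before a Monday is Monday − 5 = Wednesday.

Wednesday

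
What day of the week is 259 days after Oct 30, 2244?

Wednesday

Oct 30, 2244 is a Wednesday.
259 mod 7 = 0, so 259 days after a Wednesday is Wednesday + 0 = Wednesday.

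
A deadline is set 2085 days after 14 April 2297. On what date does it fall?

December 30, 2302

+365 (one year) → Apr 14, 2298 (1720 left).
+365 (one year) → Apr 14, 2299 (1355 left).
+365 (one year) → Apr 14, 2300 (990 left).
+365 (one year) → Apr 14, 2301 (625 left).
+365 (one year) → Apr 14, 2302 (260 left).
Apr has 30 days: +17 → May 1, 2302 (243 left).
May has 31 days: +31 → Jun 1, 2302 (212 left).
Jun has 30 days: +30 → Jul 1, 2302 (182 left).
Jul has 31 days: +31 → Aug 1, 2302 (151 left).
Aug has 31 days: +31 → Sep 1, 2302 (120 left).
Sep has 30 days: +30 → Oct 1, 2302 (90 left).
Oct has 31 days: +31 → Nov 1, 2302 (59 left).
Nov has 30 days: +30 → Dec 1, 2302 (29 left).
+29 → Dec 30, 2302.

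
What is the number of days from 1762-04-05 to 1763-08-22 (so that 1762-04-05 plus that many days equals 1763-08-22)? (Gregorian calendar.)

504

Apr 5, 1762 → Apr 5, 1763: 365 days.
Apr 5, 1763 → May 5, 1763: 30 days (April has 30).
May 5, 1763 → Jun 5, 1763: 31 days (May has 31).
Jun 5, 1763 → Jul 5, 1763: 30 days (June has 30).
Jul 5, 1763 → Aug 5, 1763: 31 days (July has 31).
Aug 5, 1763 → Aug 22, 1763: 17 days.
Total: 504 days.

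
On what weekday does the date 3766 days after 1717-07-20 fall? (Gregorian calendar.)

Tuesday

First find the weekday of Jul 20, 1717. Doomsday rule: the anchor day for the 1700s is Sunday. For year 17: 17÷12 = 1 r 5, and 5÷4 = 1, so 1+5+1 = 7.
Sunday + 7 ≡ Sunday — that's 1717's doomsday.
In July the doomsday date is Jul 11.
Jul 20 is 9 days after Jul 11; 9 mod 7 = 2, so Sunday + 2 = Tuesday.
3766 mod 7 = 0, so 3766 days after a Tuesday is Tuesday + 0 = Tuesday.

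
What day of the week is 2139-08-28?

Doomsday rule: the anchor day for the 2100s is Sunday. For year 39: 39÷12 = 3 r 3, and 3÷4 = 0, so 3+3+0 = 6.
Sunday + 6 ≡ Saturday — that's 2139's doomsday.
In August the doomsday date is Aug 8.
Aug 28 is 20 days after Aug 8; 20 mod 7 = 6, so Saturday + 6 = Friday.

Friday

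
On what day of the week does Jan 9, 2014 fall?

Thursday

Doomsday rule: the anchor day for the 2000s is Tuesday. For year 14: 14÷12 = 1 r 2, and 2÷4 = 0, so 1+2+0 = 3.
Tuesday + 3 ≡ Friday — that's 2014's doomsday.
In January the doomsday date is Jan 3 (2014 is not a leap year).
Jan 9 is 6 days after Jan 3; 6 mod 7 = 6, so Friday + 6 = Thursday.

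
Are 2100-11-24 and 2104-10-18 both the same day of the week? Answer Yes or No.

No

From Nov 24, 2100 to Oct 18, 2104 is 1424 days.
1424 mod 7 = 3, so they are different weekdays.
(Nov 24, 2100 is a Wednesday; Oct 18, 2104 is a Saturday.)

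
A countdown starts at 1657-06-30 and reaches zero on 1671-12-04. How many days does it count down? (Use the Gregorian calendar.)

Jun 30, 1657 → Jun 30, 1658: 365 days.
Jun 30, 1658 → Jun 30, 1659: 365 days.
Jun 30, 1659 → Jun 30, 1660: 366 days (Feb 29, 1660 is in that span).
Jun 30, 1660 → Jun 30, 1661: 365 days.
Jun 30, 1661 → Jun 30, 1662: 365 days.
Jun 30, 1662 → Jun 30, 1663: 365 days.
Jun 30, 1663 → Jun 30, 1664: 366 days (Feb 29, 1664 is in that span).
Jun 30, 1664 → Jun 30, 1665: 365 days.
Jun 30, 1665 → Jun 30, 1666: 365 days.
Jun 30, 1666 → Jun 30, 1667: 365 days.
Jun 30, 1667 → Jun 30, 1668: 366 days (Feb 29, 1668 is in that span).
Jun 30, 1668 → Jun 30, 1669: 365 days.
Jun 30, 1669 → Jun 30, 1670: 365 days.
Jun 30, 1670 → Jun 30, 1671: 365 days.
Jun 30, 1671 → Jul 30, 1671: 30 days (June has 30).
Jul 30, 1671 → Aug 30, 1671: 31 days (July has 31).
Aug 30, 1671 → Sep 30, 1671: 31 days (August has 31).
Sep 30, 1671 → Oct 30, 1671: 30 days (September has 30).
Oct 30, 1671 → Nov 30, 1671: 31 days (October has 31).
Nov 30, 1671 → Dec 4, 1671: 4 days.
Total: 5270 days.

5270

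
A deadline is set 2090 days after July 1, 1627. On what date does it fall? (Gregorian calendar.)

+366 (one year; includes Feb 29, 1628) → Jul 1, 1628 (1724 left).
+365 (one year) → Jul 1, 1629 (1359 left).
+365 (one year) → Jul 1, 1630 (994 left).
+365 (one year) → Jul 1, 1631 (629 left).
+366 (one year; includes Feb 29, 1632) → Jul 1, 1632 (263 left).
Jul has 31 days: +31 → Aug 1, 1632 (232 left).
Aug has 31 days: +31 → Sep 1, 1632 (201 left).
Sep has 30 days: +30 → Oct 1, 1632 (171 left).
Oct has 31 days: +31 → Nov 1, 1632 (140 left).
Nov has 30 days: +30 → Dec 1, 1632 (110 left).
Dec has 31 days: +31 → Jan 1, 1633 (79 left).
Jan has 31 days: +31 → Feb 1, 1633 (48 left).
Feb has 28 days: +28 → Mar 1, 1633 (20 left).
+20 → Mar 21, 1633.

March 21, 1633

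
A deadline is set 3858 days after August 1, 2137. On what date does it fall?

February 23, 2148

+365 (one year) → Aug 1, 2138 (3493 left).
+365 (one year) → Aug 1, 2139 (3128 left).
+366 (one year; includes Feb 29, 2140) → Aug 1, 2140 (2762 left).
+365 (one year) → Aug 1, 2141 (2397 left).
+365 (one year) → Aug 1, 2142 (2032 left).
+365 (one year) → Aug 1, 2143 (1667 left).
+366 (one year; includes Feb 29, 2144) → Aug 1, 2144 (1301 left).
+365 (one year) → Aug 1, 2145 (936 left).
+365 (one year) → Aug 1, 2146 (571 left).
+365 (one year) → Aug 1, 2147 (206 left).
Aug has 31 days: +31 → Sep 1, 2147 (175 left).
Sep has 30 days: +30 → Oct 1, 2147 (145 left).
Oct has 31 days: +31 → Nov 1, 2147 (114 left).
Nov has 30 days: +30 → Dec 1, 2147 (84 left).
Dec has 31 days: +31 → Jan 1, 2148 (53 left).
Jan has 31 days: +31 → Feb 1, 2148 (22 left).
+22 → Feb 23, 2148.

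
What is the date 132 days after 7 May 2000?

September 16, 2000

May has 31 days: +25 → Jun 1, 2000 (107 left).
Jun has 30 days: +30 → Jul 1, 2000 (77 left).
Jul has 31 days: +31 → Aug 1, 2000 (46 left).
Aug has 31 days: +31 → Sep 1, 2000 (15 left).
+15 → Sep 16, 2000.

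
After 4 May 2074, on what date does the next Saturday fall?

May 5, 2074

May 4, 2074 is a Friday.
From Friday to the next Saturday is 1 day.
May 4, 2074 + 1 = May 5, 2074.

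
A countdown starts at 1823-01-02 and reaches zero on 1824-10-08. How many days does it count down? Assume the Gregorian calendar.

645

Jan 2, 1823 → Jan 2, 1824: 365 days.
Jan 2, 1824 → Feb 2, 1824: 31 days (January has 31).
Feb 2, 1824 → Mar 2, 1824: 29 days (February has 29).
Mar 2, 1824 → Apr 2, 1824: 31 days (March has 31).
Apr 2, 1824 → May 2, 1824: 30 days (April has 30).
May 2, 1824 → Jun 2, 1824: 31 days (May has 31).
Jun 2, 1824 → Jul 2, 1824: 30 days (June has 30).
Jul 2, 1824 → Aug 2, 1824: 31 days (July has 31).
Aug 2, 1824 → Sep 2, 1824: 31 days (August has 31).
Sep 2, 1824 → Oct 2, 1824: 30 days (September has 30).
Oct 2, 1824 → Oct 8, 1824: 6 days.
Total: 645 days.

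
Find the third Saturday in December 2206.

December 1, 2206 is a Monday.
The first Saturday is therefore December 6 (5 days later).
The third Saturday is 6 + 2×7 = December 20.

December 20, 2206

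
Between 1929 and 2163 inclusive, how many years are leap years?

57

Multiples of 4 in [1929,2163]: 58.
Of those, multiples of 100: 2 (not leap unless ÷400).
Multiples of 400: 1.
Leap years = 58 − 2 + 1 = 57.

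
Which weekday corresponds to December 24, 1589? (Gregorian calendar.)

Sunday

Doomsday rule: the anchor day for the 1500s is Wednesday. For year 89: 89÷12 = 7 r 5, and 5÷4 = 1, so 7+5+1 = 13.
Wednesday + 13 ≡ Tuesday — that's 1589's doomsday.
In December the doomsday date is Dec 12.
Dec 24 is 12 days after Dec 12; 12 mod 7 = 5, so Tuesday + 5 = Sunday.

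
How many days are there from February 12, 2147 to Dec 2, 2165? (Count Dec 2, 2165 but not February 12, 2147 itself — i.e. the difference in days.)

6868

Feb 12, 2147 → Feb 12, 2148: 365 days.
Feb 12, 2148 → Feb 12, 2149: 366 days (Feb 29, 2148 is in that span).
Feb 12, 2149 → Feb 12, 2150: 365 days.
Feb 12, 2150 → Feb 12, 2151: 365 days.
Feb 12, 2151 → Feb 12, 2152: 365 days.
Feb 12, 2152 → Feb 12, 2153: 366 days (Feb 29, 2152 is in that span).
Feb 12, 2153 → Feb 12, 2154: 365 days.
Feb 12, 2154 → Feb 12, 2155: 365 days.
Feb 12, 2155 → Feb 12, 2156: 365 days.
Feb 12, 2156 → Feb 12, 2157: 366 days (Feb 29, 2156 is in that span).
Feb 12, 2157 → Feb 12, 2158: 365 days.
Feb 12, 2158 → Feb 12, 2159: 365 days.
Feb 12, 2159 → Feb 12, 2160: 365 days.
Feb 12, 2160 → Feb 12, 2161: 366 days (Feb 29, 2160 is in that span).
Feb 12, 2161 → Feb 12, 2162: 365 days.
Feb 12, 2162 → Feb 12, 2163: 365 days.
Feb 12, 2163 → Feb 12, 2164: 365 days.
Feb 12, 2164 → Feb 12, 2165: 366 days (Feb 29, 2164 is in that span).
Feb 12, 2165 → Mar 12, 2165: 28 days (February has 28).
Mar 12, 2165 → Apr 12, 2165: 31 days (March has 31).
Apr 12, 2165 → May 12, 2165: 30 days (April has 30).
May 12, 2165 → Jun 12, 2165: 31 days (May has 31).
Jun 12, 2165 → Jul 12, 2165: 30 days (June has 30).
Jul 12, 2165 → Aug 12, 2165: 31 days (July has 31).
Aug 12, 2165 → Sep 12, 2165: 31 days (August has 31).
Sep 12, 2165 → Oct 12, 2165: 30 days (September has 30).
Oct 12, 2165 → Nov 12, 2165: 31 days (October has 31).
Nov 12, 2165 → Dec 2, 2165: 20 days.
Total: 6868 days.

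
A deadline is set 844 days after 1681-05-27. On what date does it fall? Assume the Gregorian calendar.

September 18, 1683

+365 (one year) → May 27, 1682 (479 left).
+365 (one year) → May 27, 1683 (114 left).
May has 31 days: +5 → Jun 1, 1683 (109 left).
Jun has 30 days: +30 → Jul 1, 1683 (79 left).
Jul has 31 days: +31 → Aug 1, 1683 (48 left).
Aug has 31 days: +31 → Sep 1, 1683 (17 left).
+17 → Sep 18, 1683.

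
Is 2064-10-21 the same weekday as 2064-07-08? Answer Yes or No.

From Jul 8, 2064 to Oct 21, 2064 is 105 days.
105 mod 7 = 0, so they are the same weekday.
(Jul 8, 2064 is a Tuesday; Oct 21, 2064 is a Tuesday.)

Yes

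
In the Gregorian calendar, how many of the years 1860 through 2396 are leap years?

Multiples of 4 in [1860,2396]: 135.
Of those, multiples of 100: 5 (not leap unless ÷400).
Multiples of 400: 1.
Leap years = 135 − 5 + 1 = 131.

131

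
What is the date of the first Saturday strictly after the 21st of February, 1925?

February 28, 1925

Feb 21, 1925 is a Saturday.
From Saturday to the next Saturday is 7 days.
Feb 21, 1925 + 7 = Feb 28, 1925.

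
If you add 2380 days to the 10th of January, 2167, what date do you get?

July 17, 2173

+365 (one year) → Jan 10, 2168 (2015 left).
+366 (one year; includes Feb 29, 2168) → Jan 10, 2169 (1649 left).
+365 (one year) → Jan 10, 2170 (1284 left).
+365 (one year) → Jan 10, 2171 (919 left).
+365 (one year) → Jan 10, 2172 (554 left).
+366 (one year; includes Feb 29, 2172) → Jan 10, 2173 (188 left).
Jan has 31 days: +22 → Feb 1, 2173 (166 left).
Feb has 28 days: +28 → Mar 1, 2173 (138 left).
Mar has 31 days: +31 → Apr 1, 2173 (107 left).
Apr has 30 days: +30 → May 1, 2173 (77 left).
May has 31 days: +31 → Jun 1, 2173 (46 left).
Jun has 30 days: +30 → Jul 1, 2173 (16 left).
+16 → Jul 17, 2173.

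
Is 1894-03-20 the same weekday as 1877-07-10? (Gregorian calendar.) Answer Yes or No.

Yes

From Jul 10, 1877 to Mar 20, 1894 is 6097 days.
6097 mod 7 = 0, so they are the same weekday.
(Jul 10, 1877 is a Tuesday; Mar 20, 1894 is a Tuesday.)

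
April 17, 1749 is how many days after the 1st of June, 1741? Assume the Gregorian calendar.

2877

Jun 1, 1741 → Jun 1, 1742: 365 days.
Jun 1, 1742 → Jun 1, 1743: 365 days.
Jun 1, 1743 → Jun 1, 1744: 366 days (Feb 29, 1744 is in that span).
Jun 1, 1744 → Jun 1, 1745: 365 days.
Jun 1, 1745 → Jun 1, 1746: 365 days.
Jun 1, 1746 → Jun 1, 1747: 365 days.
Jun 1, 1747 → Jun 1, 1748: 366 days (Feb 29, 1748 is in that span).
Jun 1, 1748 → Jul 1, 1748: 30 days (June has 30).
Jul 1, 1748 → Aug 1, 1748: 31 days (July has 31).
Aug 1, 1748 → Sep 1, 1748: 31 days (August has 31).
Sep 1, 1748 → Oct 1, 1748: 30 days (September has 30).
Oct 1, 1748 → Nov 1, 1748: 31 days (October has 31).
Nov 1, 1748 → Dec 1, 1748: 30 days (November has 30).
Dec 1, 1748 → Jan 1, 1749: 31 days (December has 31).
Jan 1, 1749 → Feb 1, 1749: 31 days (January has 31).
Feb 1, 1749 → Mar 1, 1749: 28 days (February has 28).
Mar 1, 1749 → Apr 1, 1749: 31 days (March has 31).
Apr 1, 1749 → Apr 17, 1749: 16 days.
Total: 2877 days.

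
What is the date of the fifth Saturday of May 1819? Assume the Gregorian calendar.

May 1, 1819 is a Saturday.
The first Saturday is therefore May 1 (same day).
The fifth Saturday is 1 + 4×7 = May 29.

May 29, 1819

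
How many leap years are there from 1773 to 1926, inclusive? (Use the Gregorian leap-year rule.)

36

Multiples of 4 in [1773,1926]: 38.
Of those, multiples of 100: 2 (not leap unless ÷400).
Multiples of 400: 0.
Leap years = 38 − 2 + 0 = 36.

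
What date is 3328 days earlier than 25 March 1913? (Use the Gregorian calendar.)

−365 (one year) → Mar 25, 1912 (2963 left).
−366 (one year; includes Feb 29, 1912) → Mar 25, 1911 (2597 left).
−365 (one year) → Mar 25, 1910 (2232 left).
−365 (one year) → Mar 25, 1909 (1867 left).
−365 (one year) → Mar 25, 1908 (1502 left).
−366 (one year; includes Feb 29, 1908) → Mar 25, 1907 (1136 left).
−365 (one year) → Mar 25, 1906 (771 left).
−365 (one year) → Mar 25, 1905 (406 left).
−365 (one year) → Mar 25, 1904 (41 left).
−25 → Feb 29, 1904 (end of Feb, 29 days; 16 left).
−16 → Feb 13, 1904.

February 13, 1904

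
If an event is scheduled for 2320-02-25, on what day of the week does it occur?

Doomsday rule: the anchor day for the 2300s is Wednesday. For year 20: 20÷12 = 1 r 8, and 8÷4 = 2, so 1+8+2 = 11.
Wednesday + 11 ≡ Sunday — that's 2320's doomsday.
In February the doomsday date is Feb 29 (2320 is a leap year (divisible by 4)).
Feb 25 is 4 days before Feb 29; 4 mod 7 = 4, so Sunday − 4 = Wednesday.

Wednesday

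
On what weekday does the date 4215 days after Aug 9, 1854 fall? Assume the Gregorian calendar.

First find the weekday of Aug 9, 1854. Doomsday rule: the anchor day for the 1800s is Friday. For year 54: 54÷12 = 4 r 6, and 6÷4 = 1, so 4+6+1 = 11.
Friday + 11 ≡ Tuesday — that's 1854's doomsday.
In August the doomsday date is Aug 8.
Aug 9 is 1 day after Aug 8; 1 mod 7 = 1, so Tuesday + 1 = Wednesday.
4215 mod 7 = 1, so 4215 days after a Wednesday is Wednesday + 1 = Thursday.

Thursday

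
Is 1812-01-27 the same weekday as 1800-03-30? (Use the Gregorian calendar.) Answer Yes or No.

No

From Mar 30, 1800 to Jan 27, 1812 is 4320 days.
4320 mod 7 = 1, so they are different weekdays.
(Mar 30, 1800 is a Sunday; Jan 27, 1812 is a Monday.)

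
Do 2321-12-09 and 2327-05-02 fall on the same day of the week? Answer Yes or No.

No

From Dec 9, 2321 to May 2, 2327 is 1970 days.
1970 mod 7 = 3, so they are different weekdays.
(Dec 9, 2321 is a Friday; May 2, 2327 is a Monday.)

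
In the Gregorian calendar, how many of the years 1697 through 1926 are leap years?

54

Multiples of 4 in [1697,1926]: 57.
Of those, multiples of 100: 3 (not leap unless ÷400).
Multiples of 400: 0.
Leap years = 57 − 3 + 0 = 54.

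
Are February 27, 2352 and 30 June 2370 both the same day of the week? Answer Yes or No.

From Feb 27, 2352 to Jun 30, 2370 is 6698 days.
6698 mod 7 = 6, so they are different weekdays.
(Feb 27, 2352 is a Wednesday; Jun 30, 2370 is a Tuesday.)

No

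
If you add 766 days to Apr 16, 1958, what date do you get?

+365 (one year) → Apr 16, 1959 (401 left).
+366 (one year; includes Feb 29, 1960) → Apr 16, 1960 (35 left).
Apr has 30 days: +15 → May 1, 1960 (20 left).
+20 → May 21, 1960.

May 21, 1960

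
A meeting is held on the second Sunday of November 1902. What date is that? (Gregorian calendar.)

November 1, 1902 is a Saturday.
The first Sunday is therefore November 2 (1 days later).
The second Sunday is 2 + 1×7 = November 9.

November 9, 1902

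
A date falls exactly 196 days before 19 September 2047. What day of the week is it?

Sep 19, 2047 is a Thursday.
196 mod 7 = 0, so 196 days before a Thursday is Thursday − 0 = Thursday.

Thursday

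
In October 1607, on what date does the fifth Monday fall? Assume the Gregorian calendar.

October 29, 1607

October 1, 1607 is a Monday.
The first Monday is therefore October 1 (same day).
The fifth Monday is 1 + 4×7 = October 29.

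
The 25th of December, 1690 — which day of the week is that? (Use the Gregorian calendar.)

Monday

Doomsday rule: the anchor day for the 1600s is Tuesday. For year 90: 90÷12 = 7 r 6, and 6÷4 = 1, so 7+6+1 = 14.
Tuesday + 14 ≡ Tuesday — that's 1690's doomsday.
In December the doomsday date is Dec 12.
Dec 25 is 13 days after Dec 12; 13 mod 7 = 6, so Tuesday + 6 = Monday.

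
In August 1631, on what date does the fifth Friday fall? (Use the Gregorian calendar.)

August 1, 1631 is a Friday.
The first Friday is therefore August 1 (same day).
The fifth Friday is 1 + 4×7 = August 29.

August 29, 1631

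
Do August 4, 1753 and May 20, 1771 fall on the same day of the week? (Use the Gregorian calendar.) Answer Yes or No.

From Aug 4, 1753 to May 20, 1771 is 6498 days.
6498 mod 7 = 2, so they are different weekdays.
(Aug 4, 1753 is a Saturday; May 20, 1771 is a Monday.)

No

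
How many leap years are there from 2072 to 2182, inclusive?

Multiples of 4 in [2072,2182]: 28.
Of those, multiples of 100: 1 (not leap unless ÷400).
Multiples of 400: 0.
Leap years = 28 − 1 + 0 = 27.

27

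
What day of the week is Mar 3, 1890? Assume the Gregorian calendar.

Doomsday rule: the anchor day for the 1800s is Friday. For year 90: 90÷12 = 7 r 6, and 6÷4 = 1, so 7+6+1 = 14.
Friday + 14 ≡ Friday — that's 1890's doomsday.
In March the doomsday date is Mar 14.
Mar 3 is 11 days before Mar 14; 11 mod 7 = 4, so Friday − 4 = Monday.

Monday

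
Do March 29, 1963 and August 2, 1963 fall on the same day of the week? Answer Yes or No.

From Mar 29, 1963 to Aug 2, 1963 is 126 days.
126 mod 7 = 0, so they are the same weekday.
(Mar 29, 1963 is a Friday; Aug 2, 1963 is a Friday.)

Yes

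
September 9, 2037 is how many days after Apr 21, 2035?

872

Apr 21, 2035 → Apr 21, 2036: 366 days (Feb 29, 2036 is in that span).
Apr 21, 2036 → Apr 21, 2037: 365 days.
Apr 21, 2037 → May 21, 2037: 30 days (April has 30).
May 21, 2037 → Jun 21, 2037: 31 days (May has 31).
Jun 21, 2037 → Jul 21, 2037: 30 days (June has 30).
Jul 21, 2037 → Aug 21, 2037: 31 days (July has 31).
Aug 21, 2037 → Sep 9, 2037: 19 days.
Total: 872 days.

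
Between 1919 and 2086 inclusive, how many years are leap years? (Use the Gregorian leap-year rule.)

42

Multiples of 4 in [1919,2086]: 42.
Of those, multiples of 100: 1 (not leap unless ÷400).
Multiples of 400: 1.
Leap years = 42 − 1 + 1 = 42.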